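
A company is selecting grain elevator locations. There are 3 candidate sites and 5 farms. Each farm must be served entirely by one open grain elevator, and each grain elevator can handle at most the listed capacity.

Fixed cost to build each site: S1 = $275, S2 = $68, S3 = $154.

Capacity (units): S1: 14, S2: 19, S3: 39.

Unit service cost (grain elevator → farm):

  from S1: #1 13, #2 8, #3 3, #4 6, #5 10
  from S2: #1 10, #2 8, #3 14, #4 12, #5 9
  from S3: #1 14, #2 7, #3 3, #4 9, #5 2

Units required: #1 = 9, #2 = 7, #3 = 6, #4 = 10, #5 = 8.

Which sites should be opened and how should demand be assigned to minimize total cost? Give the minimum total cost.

Minimum total cost: 485

Open {S2, S3}: #1→S2 10·9=90, #2→S3 7·7=49, #3→S3 3·6=18, #4→S3 9·10=90, #5→S3 2·8=16.
Loads: S2 carries 9/19, S3 carries 31/39. Service 263; fixed 222; total 485.
Next best feasible plan costs 492.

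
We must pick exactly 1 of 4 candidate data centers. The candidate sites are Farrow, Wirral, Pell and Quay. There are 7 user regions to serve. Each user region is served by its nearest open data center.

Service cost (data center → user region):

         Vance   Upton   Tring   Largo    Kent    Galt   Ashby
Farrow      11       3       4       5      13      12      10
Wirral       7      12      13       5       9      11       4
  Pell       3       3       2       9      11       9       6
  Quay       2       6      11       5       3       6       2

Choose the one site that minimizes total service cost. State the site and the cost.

Choose Quay only; total service cost 35.

With exactly 1 open, each user region uses its cheapest among the chosen.
{Quay}: Vance→Quay 2, Upton→Quay 6, Tring→Quay 11, Largo→Quay 5, Kent→Quay 3, Galt→Quay 6, Ashby→Quay 2. Service cost 35.
{Pell}: service cost 43
{Farrow}: service cost 58
Among all 4 size-1 choices, {Quay} is lowest.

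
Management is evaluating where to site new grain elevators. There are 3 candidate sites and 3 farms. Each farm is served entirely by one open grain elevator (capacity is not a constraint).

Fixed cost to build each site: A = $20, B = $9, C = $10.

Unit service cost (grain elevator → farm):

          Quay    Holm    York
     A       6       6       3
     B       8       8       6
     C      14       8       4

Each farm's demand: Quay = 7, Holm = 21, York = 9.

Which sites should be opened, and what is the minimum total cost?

For any fixed open set, each farm goes to its cheapest open site; total = fixed + service.
{A}: Quay→A 6·7=42, Holm→A 6·21=126, York→A 3·9=27. Service 195; fixed 20; total 215.
{A, B}: service 195 + fixed 29 = 224
{A, C}: Quay→A 6·7=42, Holm→A 6·21=126, York→A 3·9=27. Service 195; fixed 30; total 225.
{A, B, C}: Quay→A 6·7=42, Holm→A 6·21=126, York→A 3·9=27. Service 195; fixed 39; total 234.
(All 7 nonempty subsets were checked; A only is lowest.)

Open A only; minimum total cost 215.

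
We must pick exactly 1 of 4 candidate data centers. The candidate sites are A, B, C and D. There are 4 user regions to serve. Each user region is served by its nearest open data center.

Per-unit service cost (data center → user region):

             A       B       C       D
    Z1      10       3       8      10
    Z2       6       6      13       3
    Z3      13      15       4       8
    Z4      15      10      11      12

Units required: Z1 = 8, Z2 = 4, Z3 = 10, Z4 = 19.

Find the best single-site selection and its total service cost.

Choose C only; total service cost 365.

With exactly 1 open, each user region uses its cheapest among the chosen.
{C}: Z1→C 8·8=64, Z2→C 13·4=52, Z3→C 4·10=40, Z4→C 11·19=209. Service cost 365.
{B}: service cost 388
{D}: service cost 400
Among all 4 size-1 choices, {C} is lowest.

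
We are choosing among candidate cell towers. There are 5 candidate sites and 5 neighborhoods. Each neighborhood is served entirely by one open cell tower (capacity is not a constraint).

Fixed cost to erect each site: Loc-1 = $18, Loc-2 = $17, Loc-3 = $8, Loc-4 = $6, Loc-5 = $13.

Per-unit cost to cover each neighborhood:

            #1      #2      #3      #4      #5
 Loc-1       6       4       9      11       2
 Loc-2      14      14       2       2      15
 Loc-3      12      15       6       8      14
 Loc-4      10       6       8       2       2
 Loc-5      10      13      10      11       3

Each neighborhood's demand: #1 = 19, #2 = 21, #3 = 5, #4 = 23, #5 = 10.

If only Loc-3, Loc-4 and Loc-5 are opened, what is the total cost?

Each neighborhood is assigned to its cheapest site among the open ones.
{Loc-3, Loc-4, Loc-5}: #1→Loc-4 10·19=190, #2→Loc-4 6·21=126, #3→Loc-3 6·5=30, #4→Loc-4 2·23=46, #5→Loc-4 2·10=20. Service 412; fixed 27; total 439.

Total cost: 439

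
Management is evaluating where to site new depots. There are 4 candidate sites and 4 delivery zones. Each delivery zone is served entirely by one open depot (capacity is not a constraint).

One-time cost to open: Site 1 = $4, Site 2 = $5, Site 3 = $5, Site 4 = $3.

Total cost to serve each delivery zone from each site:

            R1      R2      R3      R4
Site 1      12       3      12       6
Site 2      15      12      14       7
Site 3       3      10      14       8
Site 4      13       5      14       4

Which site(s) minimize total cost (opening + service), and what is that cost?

Open Site 1 and Site 3; minimum total cost 33.

For any fixed open set, each delivery zone goes to its cheapest open site; total = fixed + service.
{Site 1, Site 3}: R1→Site 3 3, R2→Site 1 3, R3→Site 1 12, R4→Site 1 6. Service 24; fixed 9; total 33.
{Site 1, Site 3, Site 4}: service 22 + fixed 12 = 34
{Site 3, Site 4}: R1→Site 3 3, R2→Site 4 5, R3→Site 3 14, R4→Site 4 4. Service 26; fixed 8; total 34.
{Site 1, Site 2, Site 3, Site 4}: R1→Site 3 3, R2→Site 1 3, R3→Site 1 12, R4→Site 4 4. Service 22; fixed 17; total 39.
No other subset beats 33.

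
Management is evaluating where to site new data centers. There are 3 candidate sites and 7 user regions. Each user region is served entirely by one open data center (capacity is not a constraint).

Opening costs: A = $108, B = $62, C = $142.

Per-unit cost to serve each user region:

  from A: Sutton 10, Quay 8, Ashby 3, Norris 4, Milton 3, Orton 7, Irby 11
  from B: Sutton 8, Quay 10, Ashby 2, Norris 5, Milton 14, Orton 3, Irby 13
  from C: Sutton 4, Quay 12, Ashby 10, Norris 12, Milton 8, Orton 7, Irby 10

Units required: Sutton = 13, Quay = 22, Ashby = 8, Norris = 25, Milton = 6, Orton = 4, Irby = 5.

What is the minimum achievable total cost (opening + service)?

For any fixed open set, each user region goes to its cheapest open site; total = fixed + service.
{A}: Sutton→A 10·13=130, Quay→A 8·22=176, Ashby→A 3·8=24, Norris→A 4·25=100, Milton→A 3·6=18, Orton→A 7·4=28, Irby→A 11·5=55. Service 531; fixed 108; total 639.
{A, B}: service 481 + fixed 170 = 651
{B}: Sutton→B 8·13=104, Quay→B 10·22=220, Ashby→B 2·8=16, Norris→B 5·25=125, Milton→B 14·6=84, Orton→B 3·4=12, Irby→B 13·5=65. Service 626; fixed 62; total 688.
{A, B, C}: Sutton→C 4·13=52, Quay→A 8·22=176, Ashby→B 2·8=16, Norris→A 4·25=100, Milton→A 3·6=18, Orton→B 3·4=12, Irby→C 10·5=50. Service 424; fixed 312; total 736.
No other subset beats 639.

Minimum total cost: 639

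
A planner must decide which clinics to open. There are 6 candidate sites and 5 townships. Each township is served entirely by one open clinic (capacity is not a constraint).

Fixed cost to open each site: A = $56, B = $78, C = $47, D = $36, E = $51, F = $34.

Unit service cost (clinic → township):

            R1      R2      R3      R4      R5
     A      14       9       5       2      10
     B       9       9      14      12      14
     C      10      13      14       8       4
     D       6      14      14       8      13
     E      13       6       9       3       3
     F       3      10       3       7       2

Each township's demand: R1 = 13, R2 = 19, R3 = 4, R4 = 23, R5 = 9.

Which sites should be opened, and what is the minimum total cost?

Open E and F; minimum total cost 337.

For any fixed open set, each township goes to its cheapest open site; total = fixed + service.
{E, F}: R1→F 3·13=39, R2→E 6·19=114, R3→F 3·4=12, R4→E 3·23=69, R5→F 2·9=18. Service 252; fixed 85; total 337.
{A, E, F}: R1→F 3·13=39, R2→E 6·19=114, R3→F 3·4=12, R4→A 2·23=46, R5→F 2·9=18. Service 229; fixed 141; total 370.
{D, E, F}: service 252 + fixed 121 = 373
{A, B, C, D, E, F}: R1→F 3·13=39, R2→E 6·19=114, R3→F 3·4=12, R4→A 2·23=46, R5→F 2·9=18. Service 229; fixed 302; total 531.
No other subset beats 337.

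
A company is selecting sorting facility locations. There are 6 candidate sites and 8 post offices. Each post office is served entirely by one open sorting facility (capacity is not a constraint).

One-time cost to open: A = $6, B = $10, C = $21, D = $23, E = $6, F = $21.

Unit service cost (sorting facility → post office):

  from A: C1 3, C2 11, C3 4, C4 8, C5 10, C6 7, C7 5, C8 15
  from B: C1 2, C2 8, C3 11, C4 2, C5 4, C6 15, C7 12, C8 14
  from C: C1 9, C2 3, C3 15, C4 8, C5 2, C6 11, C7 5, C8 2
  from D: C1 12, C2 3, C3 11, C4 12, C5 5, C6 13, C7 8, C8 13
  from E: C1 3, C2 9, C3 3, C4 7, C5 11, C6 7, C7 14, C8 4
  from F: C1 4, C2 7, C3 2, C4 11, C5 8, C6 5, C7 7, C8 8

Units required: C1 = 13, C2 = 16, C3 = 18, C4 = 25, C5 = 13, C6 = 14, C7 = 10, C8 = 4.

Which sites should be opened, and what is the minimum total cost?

For any fixed open set, each post office goes to its cheapest open site; total = fixed + service.
{B, C, F}: C1→B 2·13=26, C2→C 3·16=48, C3→F 2·18=36, C4→B 2·25=50, C5→C 2·13=26, C6→F 5·14=70, C7→C 5·10=50, C8→C 2·4=8. Service 314; fixed 52; total 366.
{A, B, C, F}: service 314 + fixed 58 = 372
{B, C, E, F}: C1→B 2·13=26, C2→C 3·16=48, C3→F 2·18=36, C4→B 2·25=50, C5→C 2·13=26, C6→F 5·14=70, C7→C 5·10=50, C8→C 2·4=8. Service 314; fixed 58; total 372.
{A, B, C, D, E, F}: service 314 + fixed 87 = 401
No other subset beats 366.

Open B, C and F; minimum total cost 366.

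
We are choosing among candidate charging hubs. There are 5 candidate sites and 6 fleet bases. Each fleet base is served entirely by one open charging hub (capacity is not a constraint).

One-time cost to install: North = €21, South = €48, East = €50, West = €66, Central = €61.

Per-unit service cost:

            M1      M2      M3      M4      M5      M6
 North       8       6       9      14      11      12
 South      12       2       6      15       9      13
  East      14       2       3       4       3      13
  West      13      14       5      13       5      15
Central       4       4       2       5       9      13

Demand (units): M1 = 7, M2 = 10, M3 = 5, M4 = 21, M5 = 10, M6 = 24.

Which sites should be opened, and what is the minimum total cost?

For any fixed open set, each fleet base goes to its cheapest open site; total = fixed + service.
{North, East}: M1→North 8·7=56, M2→East 2·10=20, M3→East 3·5=15, M4→East 4·21=84, M5→East 3·10=30, M6→North 12·24=288. Service 493; fixed 71; total 564.
{North, East, Central}: service 460 + fixed 132 = 592
{East, Central}: service 484 + fixed 111 = 595
{North, South, East, West, Central}: service 460 + fixed 246 = 706
No other subset beats 564.

Open North and East; minimum total cost 564.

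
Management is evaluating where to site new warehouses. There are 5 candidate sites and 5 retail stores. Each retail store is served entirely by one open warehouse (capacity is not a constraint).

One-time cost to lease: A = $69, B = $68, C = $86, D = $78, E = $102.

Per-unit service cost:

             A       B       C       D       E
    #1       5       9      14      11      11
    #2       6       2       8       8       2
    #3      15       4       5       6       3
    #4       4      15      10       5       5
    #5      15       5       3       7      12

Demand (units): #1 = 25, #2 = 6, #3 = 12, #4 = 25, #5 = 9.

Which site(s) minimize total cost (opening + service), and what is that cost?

Open A and B; minimum total cost 467.

For any fixed open set, each retail store goes to its cheapest open site; total = fixed + service.
{A, B}: #1→A 5·25=125, #2→B 2·6=12, #3→B 4·12=48, #4→A 4·25=100, #5→B 5·9=45. Service 330; fixed 137; total 467.
{A, C}: service 348 + fixed 155 = 503
{A, B, C}: service 312 + fixed 223 = 535
{A, B, C, D, E}: service 300 + fixed 403 = 703
No other subset beats 467.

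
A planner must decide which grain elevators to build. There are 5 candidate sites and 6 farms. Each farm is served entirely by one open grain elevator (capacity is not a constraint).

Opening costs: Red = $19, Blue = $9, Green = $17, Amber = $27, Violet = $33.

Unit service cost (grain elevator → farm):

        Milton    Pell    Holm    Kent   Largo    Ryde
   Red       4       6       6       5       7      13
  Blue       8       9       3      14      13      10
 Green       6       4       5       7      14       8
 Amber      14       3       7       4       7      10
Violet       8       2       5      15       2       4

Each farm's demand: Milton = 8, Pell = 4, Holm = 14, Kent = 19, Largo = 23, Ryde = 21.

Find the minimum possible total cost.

Minimum total cost: 368

For any fixed open set, each farm goes to its cheapest open site; total = fixed + service.
{Red, Blue, Violet}: Milton→Red 4·8=32, Pell→Violet 2·4=8, Holm→Blue 3·14=42, Kent→Red 5·19=95, Largo→Violet 2·23=46, Ryde→Violet 4·21=84. Service 307; fixed 61; total 368.
{Red, Blue, Amber, Violet}: service 288 + fixed 88 = 376
{Red, Blue, Green, Violet}: service 307 + fixed 78 = 385
{Red, Blue, Green, Amber, Violet}: service 288 + fixed 105 = 393
No other subset beats 368.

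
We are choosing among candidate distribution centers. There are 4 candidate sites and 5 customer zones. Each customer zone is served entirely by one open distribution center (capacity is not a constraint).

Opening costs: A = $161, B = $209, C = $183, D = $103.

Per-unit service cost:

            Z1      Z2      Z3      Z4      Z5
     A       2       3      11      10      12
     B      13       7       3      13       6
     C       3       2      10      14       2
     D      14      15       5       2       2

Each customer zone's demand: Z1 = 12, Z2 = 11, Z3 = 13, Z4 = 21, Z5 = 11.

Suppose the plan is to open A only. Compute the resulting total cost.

Total cost: 703

Each customer zone is assigned to its cheapest site among the open ones.
{A}: Z1→A 2·12=24, Z2→A 3·11=33, Z3→A 11·13=143, Z4→A 10·21=210, Z5→A 12·11=132. Service 542; fixed 161; total 703.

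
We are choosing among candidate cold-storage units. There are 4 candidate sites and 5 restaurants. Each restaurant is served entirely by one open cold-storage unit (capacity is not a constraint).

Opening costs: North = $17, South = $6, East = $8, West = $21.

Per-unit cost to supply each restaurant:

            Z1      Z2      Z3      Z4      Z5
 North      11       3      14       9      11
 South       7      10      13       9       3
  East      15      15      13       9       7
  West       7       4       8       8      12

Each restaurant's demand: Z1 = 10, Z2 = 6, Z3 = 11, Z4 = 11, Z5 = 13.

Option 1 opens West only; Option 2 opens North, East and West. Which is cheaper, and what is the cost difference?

Option 2 is cheaper by 46.

Option 1: {West}: Z1→West 7·10=70, Z2→West 4·6=24, Z3→West 8·11=88, Z4→West 8·11=88, Z5→West 12·13=156. Service 426; fixed 21; total 447.
Option 2: {North, East, West}: Z1→West 7·10=70, Z2→North 3·6=18, Z3→West 8·11=88, Z4→West 8·11=88, Z5→East 7·13=91. Service 355; fixed 46; total 401.
Difference: |447 − 401| = 46.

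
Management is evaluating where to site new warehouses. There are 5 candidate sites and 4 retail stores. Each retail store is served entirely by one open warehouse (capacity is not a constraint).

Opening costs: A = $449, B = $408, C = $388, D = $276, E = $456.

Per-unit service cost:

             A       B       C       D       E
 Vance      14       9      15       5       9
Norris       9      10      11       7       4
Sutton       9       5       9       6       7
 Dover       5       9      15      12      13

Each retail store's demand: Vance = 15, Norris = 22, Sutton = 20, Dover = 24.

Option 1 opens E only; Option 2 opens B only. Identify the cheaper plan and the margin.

Option 2 is cheaper by 52.

Option 1: {E}: Vance→E 9·15=135, Norris→E 4·22=88, Sutton→E 7·20=140, Dover→E 13·24=312. Service 675; fixed 456; total 1131.
Option 2: {B}: Vance→B 9·15=135, Norris→B 10·22=220, Sutton→B 5·20=100, Dover→B 9·24=216. Service 671; fixed 408; total 1079.
Difference: |1131 − 1079| = 52.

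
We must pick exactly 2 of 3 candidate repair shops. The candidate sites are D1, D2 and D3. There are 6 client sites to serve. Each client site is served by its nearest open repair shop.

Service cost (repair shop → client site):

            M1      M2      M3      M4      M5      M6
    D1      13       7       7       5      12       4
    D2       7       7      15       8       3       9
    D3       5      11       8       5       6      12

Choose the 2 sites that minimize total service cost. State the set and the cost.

With exactly 2 open, each client site uses its cheapest among the chosen.
{D1, D2}: M1→D2 7, M2→D1 7, M3→D1 7, M4→D1 5, M5→D2 3, M6→D1 4. Service cost 33.
{D1, D3}: service cost 34
{D2, D3}: service cost 37
Among all 3 size-2 choices, {D1, D2} is lowest.

Choose D1 and D2; total service cost 33.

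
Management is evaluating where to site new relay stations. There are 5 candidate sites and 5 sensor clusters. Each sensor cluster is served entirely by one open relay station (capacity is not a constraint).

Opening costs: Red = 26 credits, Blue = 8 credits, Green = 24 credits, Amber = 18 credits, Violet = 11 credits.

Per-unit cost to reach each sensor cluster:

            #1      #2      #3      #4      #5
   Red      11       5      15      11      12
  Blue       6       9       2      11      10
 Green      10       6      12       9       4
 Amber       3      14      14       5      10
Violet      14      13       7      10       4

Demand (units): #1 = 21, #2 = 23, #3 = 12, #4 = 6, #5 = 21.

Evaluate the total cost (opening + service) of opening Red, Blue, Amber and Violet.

Total cost: 379

Each sensor cluster is assigned to its cheapest site among the open ones.
{Red, Blue, Amber, Violet}: #1→Amber 3·21=63, #2→Red 5·23=115, #3→Blue 2·12=24, #4→Amber 5·6=30, #5→Violet 4·21=84. Service 316; fixed 63; total 379.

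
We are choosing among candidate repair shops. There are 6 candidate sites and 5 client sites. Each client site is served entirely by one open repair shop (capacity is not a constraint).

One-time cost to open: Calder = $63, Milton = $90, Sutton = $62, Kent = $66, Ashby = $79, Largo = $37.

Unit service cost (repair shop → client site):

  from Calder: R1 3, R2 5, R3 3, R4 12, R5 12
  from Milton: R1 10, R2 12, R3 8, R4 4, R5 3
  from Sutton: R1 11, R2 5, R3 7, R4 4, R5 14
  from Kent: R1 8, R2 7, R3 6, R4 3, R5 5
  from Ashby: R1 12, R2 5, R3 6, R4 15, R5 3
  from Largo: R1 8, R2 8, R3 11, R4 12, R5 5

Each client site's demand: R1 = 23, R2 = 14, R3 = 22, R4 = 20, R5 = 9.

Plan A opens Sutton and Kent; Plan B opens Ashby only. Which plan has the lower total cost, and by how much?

Plan A is cheaper by 265.

Plan A: {Sutton, Kent}: R1→Kent 8·23=184, R2→Sutton 5·14=70, R3→Kent 6·22=132, R4→Kent 3·20=60, R5→Kent 5·9=45. Service 491; fixed 128; total 619.
Plan B: {Ashby}: R1→Ashby 12·23=276, R2→Ashby 5·14=70, R3→Ashby 6·22=132, R4→Ashby 15·20=300, R5→Ashby 3·9=27. Service 805; fixed 79; total 884.
Difference: |619 − 884| = 265.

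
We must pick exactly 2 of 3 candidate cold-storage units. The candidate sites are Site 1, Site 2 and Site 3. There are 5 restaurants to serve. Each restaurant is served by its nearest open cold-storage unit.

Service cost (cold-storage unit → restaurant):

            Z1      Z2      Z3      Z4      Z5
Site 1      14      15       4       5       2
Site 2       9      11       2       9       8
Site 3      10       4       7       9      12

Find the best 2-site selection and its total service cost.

Choose Site 1 and Site 3; total service cost 25.

With exactly 2 open, each restaurant uses its cheapest among the chosen.
{Site 1, Site 3}: Z1→Site 3 10, Z2→Site 3 4, Z3→Site 1 4, Z4→Site 1 5, Z5→Site 1 2. Service cost 25.
{Site 1, Site 2}: service cost 29
{Site 2, Site 3}: service cost 32
Among all 3 size-2 choices, {Site 1, Site 3} is lowest.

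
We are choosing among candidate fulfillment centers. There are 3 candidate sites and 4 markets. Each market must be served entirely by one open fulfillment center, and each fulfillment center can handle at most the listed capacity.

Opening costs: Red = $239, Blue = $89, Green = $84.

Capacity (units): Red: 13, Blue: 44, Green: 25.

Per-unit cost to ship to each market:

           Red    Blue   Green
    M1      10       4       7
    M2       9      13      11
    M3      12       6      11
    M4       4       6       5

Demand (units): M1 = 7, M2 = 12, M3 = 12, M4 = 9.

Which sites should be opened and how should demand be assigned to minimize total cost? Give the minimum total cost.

Open {Blue}: M1→Blue 4·7=28, M2→Blue 13·12=156, M3→Blue 6·12=72, M4→Blue 6·9=54.
Loads: Blue carries 40/44. Service 310; fixed 89; total 399.
Next best feasible plan costs 450.

Minimum total cost: 399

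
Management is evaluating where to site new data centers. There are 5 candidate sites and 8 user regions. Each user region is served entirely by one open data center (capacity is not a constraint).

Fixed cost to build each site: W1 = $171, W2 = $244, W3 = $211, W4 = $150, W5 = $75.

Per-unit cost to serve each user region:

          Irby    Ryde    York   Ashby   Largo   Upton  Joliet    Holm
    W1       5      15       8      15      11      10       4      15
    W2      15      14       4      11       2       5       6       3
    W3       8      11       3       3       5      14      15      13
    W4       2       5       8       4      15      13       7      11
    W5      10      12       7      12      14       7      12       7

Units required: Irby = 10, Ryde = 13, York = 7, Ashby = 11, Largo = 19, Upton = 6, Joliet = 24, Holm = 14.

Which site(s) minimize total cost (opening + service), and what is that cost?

Open W2 and W4; minimum total cost 805.

For any fixed open set, each user region goes to its cheapest open site; total = fixed + service.
{W2, W4}: Irby→W4 2·10=20, Ryde→W4 5·13=65, York→W2 4·7=28, Ashby→W4 4·11=44, Largo→W2 2·19=38, Upton→W2 5·6=30, Joliet→W2 6·24=144, Holm→W2 3·14=42. Service 411; fixed 394; total 805.
{W2, W4, W5}: service 411 + fixed 469 = 880
{W1, W2, W4}: Irby→W4 2·10=20, Ryde→W4 5·13=65, York→W2 4·7=28, Ashby→W4 4·11=44, Largo→W2 2·19=38, Upton→W2 5·6=30, Joliet→W1 4·24=96, Holm→W2 3·14=42. Service 363; fixed 565; total 928.
{W1, W2, W3, W4, W5}: service 345 + fixed 851 = 1196
No other subset beats 805.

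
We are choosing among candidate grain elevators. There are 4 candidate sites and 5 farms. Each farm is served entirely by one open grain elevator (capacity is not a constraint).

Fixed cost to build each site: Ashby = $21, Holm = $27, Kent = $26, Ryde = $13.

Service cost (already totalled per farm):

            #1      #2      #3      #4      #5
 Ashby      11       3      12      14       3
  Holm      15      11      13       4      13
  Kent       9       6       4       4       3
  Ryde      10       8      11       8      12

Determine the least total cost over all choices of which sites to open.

Minimum total cost: 52

For any fixed open set, each farm goes to its cheapest open site; total = fixed + service.
{Kent}: #1→Kent 9, #2→Kent 6, #3→Kent 4, #4→Kent 4, #5→Kent 3. Service 26; fixed 26; total 52.
{Ryde}: #1→Ryde 10, #2→Ryde 8, #3→Ryde 11, #4→Ryde 8, #5→Ryde 12. Service 49; fixed 13; total 62.
{Ashby}: service 43 + fixed 21 = 64
{Ashby, Holm, Kent, Ryde}: service 23 + fixed 87 = 110
(All 15 nonempty subsets were checked; Kent only is lowest.)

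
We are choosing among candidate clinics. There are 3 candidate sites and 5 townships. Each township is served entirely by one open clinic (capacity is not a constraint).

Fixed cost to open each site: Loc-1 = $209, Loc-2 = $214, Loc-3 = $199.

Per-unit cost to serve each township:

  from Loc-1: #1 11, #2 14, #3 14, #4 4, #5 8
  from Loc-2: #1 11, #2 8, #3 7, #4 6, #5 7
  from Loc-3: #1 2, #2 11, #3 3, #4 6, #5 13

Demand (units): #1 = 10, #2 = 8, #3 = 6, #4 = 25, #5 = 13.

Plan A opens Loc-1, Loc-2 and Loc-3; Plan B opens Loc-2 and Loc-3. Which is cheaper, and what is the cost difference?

Plan A: {Loc-1, Loc-2, Loc-3}: #1→Loc-3 2·10=20, #2→Loc-2 8·8=64, #3→Loc-3 3·6=18, #4→Loc-1 4·25=100, #5→Loc-2 7·13=91. Service 293; fixed 622; total 915.
Plan B: {Loc-2, Loc-3}: #1→Loc-3 2·10=20, #2→Loc-2 8·8=64, #3→Loc-3 3·6=18, #4→Loc-2 6·25=150, #5→Loc-2 7·13=91. Service 343; fixed 413; total 756.
Difference: |915 − 756| = 159.

Plan B is cheaper by 159.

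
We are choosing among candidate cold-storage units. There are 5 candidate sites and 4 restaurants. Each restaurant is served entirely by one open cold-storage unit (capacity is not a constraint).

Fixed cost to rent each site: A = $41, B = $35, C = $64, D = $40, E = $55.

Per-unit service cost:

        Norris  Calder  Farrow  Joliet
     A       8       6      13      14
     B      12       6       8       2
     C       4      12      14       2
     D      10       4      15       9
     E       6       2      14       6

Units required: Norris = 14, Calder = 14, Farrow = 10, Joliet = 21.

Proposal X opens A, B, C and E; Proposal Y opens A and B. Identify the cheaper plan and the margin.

Proposal X: {A, B, C, E}: Norris→C 4·14=56, Calder→E 2·14=28, Farrow→B 8·10=80, Joliet→B 2·21=42. Service 206; fixed 195; total 401.
Proposal Y: {A, B}: Norris→A 8·14=112, Calder→A 6·14=84, Farrow→B 8·10=80, Joliet→B 2·21=42. Service 318; fixed 76; total 394.
Difference: |401 − 394| = 7.

Proposal Y is cheaper by 7.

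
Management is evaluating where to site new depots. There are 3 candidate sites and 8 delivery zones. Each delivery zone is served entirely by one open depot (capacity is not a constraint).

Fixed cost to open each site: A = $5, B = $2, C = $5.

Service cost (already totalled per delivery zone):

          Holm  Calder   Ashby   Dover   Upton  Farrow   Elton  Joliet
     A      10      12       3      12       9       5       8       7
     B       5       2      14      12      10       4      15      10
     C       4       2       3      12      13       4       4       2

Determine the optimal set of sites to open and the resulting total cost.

For any fixed open set, each delivery zone goes to its cheapest open site; total = fixed + service.
{B, C}: Holm→C 4, Calder→B 2, Ashby→C 3, Dover→B 12, Upton→B 10, Farrow→B 4, Elton→C 4, Joliet→C 2. Service 41; fixed 7; total 48.
{C}: service 44 + fixed 5 = 49
{A, C}: Holm→C 4, Calder→C 2, Ashby→A 3, Dover→A 12, Upton→A 9, Farrow→C 4, Elton→C 4, Joliet→C 2. Service 40; fixed 10; total 50.
{A, B, C}: service 40 + fixed 12 = 52
No other subset beats 48.

Open B and C; minimum total cost 48.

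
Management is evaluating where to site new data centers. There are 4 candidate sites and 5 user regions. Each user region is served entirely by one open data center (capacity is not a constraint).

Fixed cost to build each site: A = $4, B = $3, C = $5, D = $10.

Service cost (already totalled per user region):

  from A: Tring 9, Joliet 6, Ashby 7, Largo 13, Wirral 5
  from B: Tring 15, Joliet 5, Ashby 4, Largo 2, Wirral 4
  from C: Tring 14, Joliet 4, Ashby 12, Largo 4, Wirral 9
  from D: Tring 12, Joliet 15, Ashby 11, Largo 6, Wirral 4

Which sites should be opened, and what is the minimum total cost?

Open A and B; minimum total cost 31.

For any fixed open set, each user region goes to its cheapest open site; total = fixed + service.
{A, B}: Tring→A 9, Joliet→B 5, Ashby→B 4, Largo→B 2, Wirral→B 4. Service 24; fixed 7; total 31.
{B}: service 30 + fixed 3 = 33
{A, B, C}: Tring→A 9, Joliet→C 4, Ashby→B 4, Largo→B 2, Wirral→B 4. Service 23; fixed 12; total 35.
{A, B, C, D}: service 23 + fixed 22 = 45
No other subset beats 31.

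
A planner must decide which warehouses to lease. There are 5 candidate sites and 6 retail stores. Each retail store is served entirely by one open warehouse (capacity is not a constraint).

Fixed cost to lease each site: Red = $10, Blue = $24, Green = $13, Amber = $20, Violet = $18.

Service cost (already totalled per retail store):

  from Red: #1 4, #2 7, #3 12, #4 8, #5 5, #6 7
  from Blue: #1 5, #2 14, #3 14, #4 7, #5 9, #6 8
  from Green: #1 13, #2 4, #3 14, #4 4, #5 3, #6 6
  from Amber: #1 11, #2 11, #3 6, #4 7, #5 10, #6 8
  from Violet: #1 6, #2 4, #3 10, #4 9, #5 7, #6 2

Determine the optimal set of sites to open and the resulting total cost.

Open Red only; minimum total cost 53.

For any fixed open set, each retail store goes to its cheapest open site; total = fixed + service.
{Red}: #1→Red 4, #2→Red 7, #3→Red 12, #4→Red 8, #5→Red 5, #6→Red 7. Service 43; fixed 10; total 53.
{Red, Green}: service 33 + fixed 23 = 56
{Violet}: service 38 + fixed 18 = 56
{Red, Blue, Green, Amber, Violet}: #1→Red 4, #2→Green 4, #3→Amber 6, #4→Green 4, #5→Green 3, #6→Violet 2. Service 23; fixed 85; total 108.
No other subset beats 53.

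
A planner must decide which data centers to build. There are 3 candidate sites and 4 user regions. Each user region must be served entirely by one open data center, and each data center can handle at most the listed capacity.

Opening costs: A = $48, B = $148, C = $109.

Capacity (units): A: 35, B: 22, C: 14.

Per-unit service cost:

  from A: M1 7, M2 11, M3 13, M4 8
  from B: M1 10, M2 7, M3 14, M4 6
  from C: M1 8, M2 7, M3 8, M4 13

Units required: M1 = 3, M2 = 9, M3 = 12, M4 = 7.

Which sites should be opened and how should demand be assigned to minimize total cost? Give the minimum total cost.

Open {A}: M1→A 7·3=21, M2→A 11·9=99, M3→A 13·12=156, M4→A 8·7=56.
Loads: A carries 31/35. Service 332; fixed 48; total 380.
Next best feasible plan costs 429.

Minimum total cost: 380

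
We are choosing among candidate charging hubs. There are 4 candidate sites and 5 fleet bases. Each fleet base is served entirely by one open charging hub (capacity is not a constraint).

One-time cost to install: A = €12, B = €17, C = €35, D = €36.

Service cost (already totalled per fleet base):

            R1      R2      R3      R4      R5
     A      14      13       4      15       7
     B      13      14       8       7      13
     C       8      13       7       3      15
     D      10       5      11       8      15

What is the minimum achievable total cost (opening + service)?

For any fixed open set, each fleet base goes to its cheapest open site; total = fixed + service.
{A}: R1→A 14, R2→A 13, R3→A 4, R4→A 15, R5→A 7. Service 53; fixed 12; total 65.
{B}: R1→B 13, R2→B 14, R3→B 8, R4→B 7, R5→B 13. Service 55; fixed 17; total 72.
{A, B}: service 44 + fixed 29 = 73
{A, B, C, D}: R1→C 8, R2→D 5, R3→A 4, R4→C 3, R5→A 7. Service 27; fixed 100; total 127.
(All 15 nonempty subsets were checked; A only is lowest.)

Minimum total cost: 65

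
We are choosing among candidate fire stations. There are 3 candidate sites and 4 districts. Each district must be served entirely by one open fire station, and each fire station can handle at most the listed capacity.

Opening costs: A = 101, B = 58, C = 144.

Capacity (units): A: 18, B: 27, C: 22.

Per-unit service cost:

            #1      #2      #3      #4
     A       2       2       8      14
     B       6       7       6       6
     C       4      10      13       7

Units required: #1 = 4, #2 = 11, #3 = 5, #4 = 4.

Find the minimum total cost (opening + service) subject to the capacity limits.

Minimum total cost: 213

Open {B}: #1→B 6·4=24, #2→B 7·11=77, #3→B 6·5=30, #4→B 6·4=24.
Loads: B carries 24/27. Service 155; fixed 58; total 213.
Next best feasible plan costs 243.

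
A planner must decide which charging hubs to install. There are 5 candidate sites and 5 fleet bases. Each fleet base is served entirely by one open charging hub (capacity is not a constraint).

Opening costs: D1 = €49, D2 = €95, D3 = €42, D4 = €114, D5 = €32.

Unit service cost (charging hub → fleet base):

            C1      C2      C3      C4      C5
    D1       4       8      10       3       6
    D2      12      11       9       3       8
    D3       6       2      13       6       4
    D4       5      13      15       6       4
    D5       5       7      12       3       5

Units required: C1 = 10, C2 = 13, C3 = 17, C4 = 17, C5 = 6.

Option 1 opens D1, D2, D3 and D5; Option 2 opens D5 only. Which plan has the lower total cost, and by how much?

Option 1: {D1, D2, D3, D5}: C1→D1 4·10=40, C2→D3 2·13=26, C3→D2 9·17=153, C4→D1 3·17=51, C5→D3 4·6=24. Service 294; fixed 218; total 512.
Option 2: {D5}: C1→D5 5·10=50, C2→D5 7·13=91, C3→D5 12·17=204, C4→D5 3·17=51, C5→D5 5·6=30. Service 426; fixed 32; total 458.
Difference: |512 − 458| = 54.

Option 2 is cheaper by 54.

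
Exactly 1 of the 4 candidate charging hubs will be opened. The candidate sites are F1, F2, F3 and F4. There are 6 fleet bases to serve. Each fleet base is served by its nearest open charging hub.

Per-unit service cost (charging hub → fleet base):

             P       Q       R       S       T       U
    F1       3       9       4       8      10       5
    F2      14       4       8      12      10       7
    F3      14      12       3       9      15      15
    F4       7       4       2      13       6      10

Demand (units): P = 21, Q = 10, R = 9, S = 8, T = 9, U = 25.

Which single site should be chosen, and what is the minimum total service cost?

With exactly 1 open, each fleet base uses its cheapest among the chosen.
{F1}: P→F1 3·21=63, Q→F1 9·10=90, R→F1 4·9=36, S→F1 8·8=64, T→F1 10·9=90, U→F1 5·25=125. Service cost 468.
{F4}: service cost 613
{F2}: service cost 767
Among all 4 size-1 choices, {F1} is lowest.

Choose F1 only; total service cost 468.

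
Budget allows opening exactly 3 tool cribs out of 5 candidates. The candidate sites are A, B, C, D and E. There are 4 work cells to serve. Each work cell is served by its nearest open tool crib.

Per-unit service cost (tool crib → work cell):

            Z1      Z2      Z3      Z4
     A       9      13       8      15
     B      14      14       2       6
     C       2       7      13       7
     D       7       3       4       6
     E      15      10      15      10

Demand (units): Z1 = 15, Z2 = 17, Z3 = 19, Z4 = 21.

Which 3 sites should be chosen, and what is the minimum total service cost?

Choose B, C and D; total service cost 245.

With exactly 3 open, each work cell uses its cheapest among the chosen.
{B, C, D}: Z1→C 2·15=30, Z2→D 3·17=51, Z3→B 2·19=38, Z4→B 6·21=126. Service cost 245.
{A, C, D}: service cost 283
{C, D, E}: service cost 283
Among all 10 size-3 choices, {B, C, D} is lowest.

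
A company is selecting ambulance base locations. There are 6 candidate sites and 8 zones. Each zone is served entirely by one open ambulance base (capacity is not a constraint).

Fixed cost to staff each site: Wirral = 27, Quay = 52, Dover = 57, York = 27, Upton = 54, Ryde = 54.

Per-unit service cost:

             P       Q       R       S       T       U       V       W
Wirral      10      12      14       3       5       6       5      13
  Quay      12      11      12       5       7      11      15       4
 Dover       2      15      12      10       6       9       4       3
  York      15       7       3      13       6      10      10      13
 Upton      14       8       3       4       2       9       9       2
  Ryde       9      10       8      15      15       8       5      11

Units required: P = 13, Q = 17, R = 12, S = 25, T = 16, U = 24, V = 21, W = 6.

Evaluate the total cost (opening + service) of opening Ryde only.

Total cost: 1415

Each zone is assigned to its cheapest site among the open ones.
{Ryde}: P→Ryde 9·13=117, Q→Ryde 10·17=170, R→Ryde 8·12=96, S→Ryde 15·25=375, T→Ryde 15·16=240, U→Ryde 8·24=192, V→Ryde 5·21=105, W→Ryde 11·6=66. Service 1361; fixed 54; total 1415.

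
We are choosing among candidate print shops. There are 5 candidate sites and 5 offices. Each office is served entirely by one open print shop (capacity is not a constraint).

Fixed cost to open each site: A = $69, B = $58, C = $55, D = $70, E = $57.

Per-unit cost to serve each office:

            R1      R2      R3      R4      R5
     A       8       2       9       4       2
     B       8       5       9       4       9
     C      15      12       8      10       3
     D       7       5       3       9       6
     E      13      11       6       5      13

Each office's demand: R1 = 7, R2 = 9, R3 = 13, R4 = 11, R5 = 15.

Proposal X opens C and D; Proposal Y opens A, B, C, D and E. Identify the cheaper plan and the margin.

Proposal X is cheaper by 87.

Proposal X: {C, D}: R1→D 7·7=49, R2→D 5·9=45, R3→D 3·13=39, R4→D 9·11=99, R5→C 3·15=45. Service 277; fixed 125; total 402.
Proposal Y: {A, B, C, D, E}: R1→D 7·7=49, R2→A 2·9=18, R3→D 3·13=39, R4→A 4·11=44, R5→A 2·15=30. Service 180; fixed 309; total 489.
Difference: |402 − 489| = 87.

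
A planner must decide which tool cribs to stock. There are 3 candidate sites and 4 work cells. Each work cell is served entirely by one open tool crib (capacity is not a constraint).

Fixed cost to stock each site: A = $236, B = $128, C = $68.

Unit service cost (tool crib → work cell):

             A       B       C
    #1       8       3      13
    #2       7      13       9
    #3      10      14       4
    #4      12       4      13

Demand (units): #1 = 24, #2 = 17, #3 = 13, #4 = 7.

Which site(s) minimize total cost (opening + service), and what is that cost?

Open B and C; minimum total cost 501.

For any fixed open set, each work cell goes to its cheapest open site; total = fixed + service.
{B, C}: #1→B 3·24=72, #2→C 9·17=153, #3→C 4·13=52, #4→B 4·7=28. Service 305; fixed 196; total 501.
{B}: service 503 + fixed 128 = 631
{C}: service 608 + fixed 68 = 676
{A, B, C}: #1→B 3·24=72, #2→A 7·17=119, #3→C 4·13=52, #4→B 4·7=28. Service 271; fixed 432; total 703.
No other subset beats 501.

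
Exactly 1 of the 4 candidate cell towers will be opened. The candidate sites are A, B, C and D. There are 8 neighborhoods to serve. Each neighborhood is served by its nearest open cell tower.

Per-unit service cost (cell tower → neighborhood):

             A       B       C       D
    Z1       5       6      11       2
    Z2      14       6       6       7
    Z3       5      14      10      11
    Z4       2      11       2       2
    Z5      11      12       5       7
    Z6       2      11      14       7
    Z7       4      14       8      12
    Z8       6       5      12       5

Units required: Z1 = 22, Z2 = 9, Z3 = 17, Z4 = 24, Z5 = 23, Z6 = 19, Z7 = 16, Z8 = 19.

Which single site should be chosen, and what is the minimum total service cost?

With exactly 1 open, each neighborhood uses its cheapest among the chosen.
{A}: Z1→A 5·22=110, Z2→A 14·9=126, Z3→A 5·17=85, Z4→A 2·24=48, Z5→A 11·23=253, Z6→A 2·19=38, Z7→A 4·16=64, Z8→A 6·19=114. Service cost 838.
{D}: service cost 923
{C}: service cost 1251
Among all 4 size-1 choices, {A} is lowest.

Choose A only; total service cost 838.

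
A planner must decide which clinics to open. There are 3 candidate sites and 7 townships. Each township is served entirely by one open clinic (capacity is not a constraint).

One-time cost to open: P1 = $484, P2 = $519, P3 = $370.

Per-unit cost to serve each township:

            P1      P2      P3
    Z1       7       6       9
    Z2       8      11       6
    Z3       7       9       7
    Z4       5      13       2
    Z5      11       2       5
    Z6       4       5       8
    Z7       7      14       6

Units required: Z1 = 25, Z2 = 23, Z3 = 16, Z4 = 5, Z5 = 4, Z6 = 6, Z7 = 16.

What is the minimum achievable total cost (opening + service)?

For any fixed open set, each township goes to its cheapest open site; total = fixed + service.
{P3}: Z1→P3 9·25=225, Z2→P3 6·23=138, Z3→P3 7·16=112, Z4→P3 2·5=10, Z5→P3 5·4=20, Z6→P3 8·6=48, Z7→P3 6·16=96. Service 649; fixed 370; total 1019.
{P1}: service 676 + fixed 484 = 1160
{P2}: service 874 + fixed 519 = 1393
{P1, P2, P3}: service 538 + fixed 1373 = 1911
No other subset beats 1019.

Minimum total cost: 1019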